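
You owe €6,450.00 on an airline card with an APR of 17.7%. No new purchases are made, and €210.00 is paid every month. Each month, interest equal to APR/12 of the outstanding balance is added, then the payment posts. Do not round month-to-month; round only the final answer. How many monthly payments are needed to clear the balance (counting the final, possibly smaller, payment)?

Monthly rate r = 17.7%/12 = 1.475% = 0.01475.
Recurrence: B ← B·(1+r) − €210.00.
Month 1: interest €95.14; balance after payment €6,335.14.
Month 2: interest €93.44; balance after payment €6,218.58.
Closed form: n = −ln(1 − rB₀/P)/ln(1+r) = −ln(0.54696)/ln(1.01475) ≈ 41.208, so the balance reaches zero during payment 42.

42 payments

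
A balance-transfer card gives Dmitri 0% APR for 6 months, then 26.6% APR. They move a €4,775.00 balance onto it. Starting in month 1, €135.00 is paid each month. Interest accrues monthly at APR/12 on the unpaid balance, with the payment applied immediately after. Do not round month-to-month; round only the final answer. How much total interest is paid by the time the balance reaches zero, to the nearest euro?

Promo months 1–6 at r₀ = 0%/12 = 0; months 7+ at r₁ = 26.6%/12 = 0.0221667.
After month 6 (no interest yet): B = €4,775.00 − 6·€135.00 = €3,965.00.
Then at r₁ with €135.00/mo: n₂ = −ln(1 − r₁·B/P)/ln(1+r₁) ≈ 48.02 → 49 more payments.
Total paid = 54·€135.00 + €2.67 = €7,292.67; interest = €7,292.67 − €4,775.00 = €2,517.67.

€2,518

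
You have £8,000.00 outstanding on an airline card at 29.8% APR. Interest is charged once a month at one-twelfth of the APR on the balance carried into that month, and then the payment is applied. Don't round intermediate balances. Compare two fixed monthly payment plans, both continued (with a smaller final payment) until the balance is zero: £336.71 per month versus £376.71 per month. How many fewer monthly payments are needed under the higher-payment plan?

6 fewer payments

Monthly rate r = 29.8%/12 = 2.48333% = 0.0248333.
At £336.71/mo: n = ⌈−ln(1 − rB₀/P)/ln(1+r)⌉ = 37 payments (last £118.64); total interest = total paid − £8,000.00 = £4,240.20.
At £376.71/mo: 31 payments (last £209.21); total interest £3,510.51.
Payments saved = 37 − 31 = 6.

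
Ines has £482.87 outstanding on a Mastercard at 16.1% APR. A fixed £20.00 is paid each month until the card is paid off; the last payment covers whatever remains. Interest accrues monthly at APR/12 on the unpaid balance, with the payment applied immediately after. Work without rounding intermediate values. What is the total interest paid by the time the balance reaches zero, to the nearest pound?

£105

Monthly rate r = 16.1%/12 = 1.34167% = 0.0134167.
Payoff takes n = ⌈−ln(1 − rB₀/P)/ln(1+r)⌉ = ⌈29.372⌉ = 30 payments; the last is £7.47.
Total paid = 29·£20.00 + £7.47 = £587.47.
Total interest = total paid − principal = £587.47 − £482.87 = £104.60.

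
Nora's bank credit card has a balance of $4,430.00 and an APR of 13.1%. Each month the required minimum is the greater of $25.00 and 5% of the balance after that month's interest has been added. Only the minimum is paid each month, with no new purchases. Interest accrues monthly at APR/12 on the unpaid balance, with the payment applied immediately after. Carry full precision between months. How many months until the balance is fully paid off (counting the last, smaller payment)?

77 months

Monthly rate r = 13.1%/12 = 1.09167% = 0.0109167.
While 5% of the post-interest balance exceeds $25.00, each month B ← (B·(1+r))·(1 − 0.05), i.e. B shrinks by the factor (1+r)·0.95 = 0.96037.
This holds for months 1–55. Entering month 56 the balance is $479.23; 5% of the post-interest balance is now below $25.00, so the flat $25.00 minimum applies from here.
From month 56 a fixed $25.00 at rate r clears $479.23 in 22 more payments. Total: 55 + 22 = 77 months.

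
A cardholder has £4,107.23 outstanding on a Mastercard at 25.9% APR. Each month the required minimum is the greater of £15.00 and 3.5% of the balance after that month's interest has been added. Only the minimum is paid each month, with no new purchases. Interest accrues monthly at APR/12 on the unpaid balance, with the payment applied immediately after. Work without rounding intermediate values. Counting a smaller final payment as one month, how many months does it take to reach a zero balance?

204 months

Monthly rate r = 25.9%/12 = 2.15833% = 0.0215833.
While 3.5% of the post-interest balance exceeds £15.00, each month B ← (B·(1+r))·(1 − 0.035), i.e. B shrinks by the factor (1+r)·0.965 = 0.98583.
This holds for months 1–160. Entering month 161 the balance is £418.53; 3.5% of the post-interest balance is now below £15.00, so the flat £15.00 minimum applies from here.
From month 161 a fixed £15.00 at rate r clears £418.53 in 44 more payments. Total: 160 + 44 = 204 months.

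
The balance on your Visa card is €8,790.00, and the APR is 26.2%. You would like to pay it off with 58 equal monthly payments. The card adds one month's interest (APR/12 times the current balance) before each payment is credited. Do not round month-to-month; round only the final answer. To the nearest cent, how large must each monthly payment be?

Monthly rate r = 26.2%/12 = 2.18333% = 0.0218333.
Level-payment amortization: P = B₀·r / (1 − (1+r)^(−n)) = 8790.00·0.0218333 / (1 − 1.02183^(−58)).
Denominator 1 − (1+r)^(−58) = 0.714269773.
P = 191.915 / 0.714269773 ≈ 268.69.

€268.69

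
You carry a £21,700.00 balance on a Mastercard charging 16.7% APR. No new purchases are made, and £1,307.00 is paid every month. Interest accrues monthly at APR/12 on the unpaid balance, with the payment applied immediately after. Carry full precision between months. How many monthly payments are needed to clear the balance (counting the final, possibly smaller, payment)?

20 payments

Monthly rate r = 16.7%/12 = 1.39167% = 0.0139167.
Recurrence: B ← B·(1+r) − £1,307.00.
Month 1: interest £301.99; balance after payment £20,694.99.
Month 2: interest £288.01; balance after payment £19,676.00.
Closed form: n = −ln(1 − rB₀/P)/ln(1+r) = −ln(0.76894)/ln(1.01392) ≈ 19.010, so the balance reaches zero during payment 20.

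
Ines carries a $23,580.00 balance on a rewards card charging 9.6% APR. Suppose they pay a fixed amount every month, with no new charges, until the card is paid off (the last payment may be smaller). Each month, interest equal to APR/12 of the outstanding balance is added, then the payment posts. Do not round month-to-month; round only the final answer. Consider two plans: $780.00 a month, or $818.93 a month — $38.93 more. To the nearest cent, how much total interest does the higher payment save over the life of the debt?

Monthly rate r = 9.6%/12 = 0.8% = 0.008.
At $780.00/mo: n = ⌈−ln(1 − rB₀/P)/ln(1+r)⌉ = 35 payments (last $583.15); total interest = total paid − $23,580.00 = $3,523.15.
At $818.93/mo: 33 payments (last $703.09); total interest $3,328.85.
Interest saved = $3,523.15 − $3,328.85 = $194.30.

$194.30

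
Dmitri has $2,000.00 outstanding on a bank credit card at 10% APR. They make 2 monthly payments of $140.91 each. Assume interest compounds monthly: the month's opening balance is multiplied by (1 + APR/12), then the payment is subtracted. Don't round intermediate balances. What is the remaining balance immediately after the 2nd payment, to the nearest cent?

Monthly rate r = 10%/12 = 0.833333% = 0.00833333.
Each month: B ← B·(1+r) − $140.91.
Month 1: interest $16.67; balance after payment $1,875.76.
Month 2: interest $15.63; balance after payment $1,750.48.

$1,750.48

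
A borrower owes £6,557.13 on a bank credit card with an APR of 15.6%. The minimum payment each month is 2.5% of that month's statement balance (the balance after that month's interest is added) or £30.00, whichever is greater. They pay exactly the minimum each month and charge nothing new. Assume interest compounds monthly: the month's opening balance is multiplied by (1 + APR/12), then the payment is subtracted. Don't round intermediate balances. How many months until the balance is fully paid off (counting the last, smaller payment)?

194 months

Monthly rate r = 15.6%/12 = 1.3% = 0.013.
While 2.5% of the post-interest balance exceeds £30.00, each month B ← (B·(1+r))·(1 − 0.025), i.e. B shrinks by the factor (1+r)·0.975 = 0.98767.
This holds for months 1–138. Entering month 139 the balance is £1,184.28; 2.5% of the post-interest balance is now below £30.00, so the flat £30.00 minimum applies from here.
From month 139 a fixed £30.00 at rate r clears £1,184.28 in 56 more payments. Total: 138 + 56 = 194 months.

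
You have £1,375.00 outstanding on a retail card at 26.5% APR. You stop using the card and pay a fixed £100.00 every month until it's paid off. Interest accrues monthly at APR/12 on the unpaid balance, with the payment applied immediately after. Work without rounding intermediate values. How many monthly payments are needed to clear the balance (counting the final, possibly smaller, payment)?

17 payments

Monthly rate r = 26.5%/12 = 2.20833% = 0.0220833.
Recurrence: B ← B·(1+r) − £100.00.
Month 1: interest £30.36; balance after payment £1,305.36.
Month 2: interest £28.83; balance after payment £1,234.19.
Closed form: n = −ln(1 − rB₀/P)/ln(1+r) = −ln(0.69635)/ln(1.02208) ≈ 16.568, so the balance reaches zero during payment 17.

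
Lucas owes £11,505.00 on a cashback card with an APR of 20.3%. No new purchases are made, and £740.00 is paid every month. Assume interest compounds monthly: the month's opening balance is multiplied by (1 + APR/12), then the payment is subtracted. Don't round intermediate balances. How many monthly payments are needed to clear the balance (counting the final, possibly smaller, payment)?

19 months

Monthly rate r = 20.3%/12 = 1.69167% = 0.0169167.
Recurrence: B ← B·(1+r) − £740.00.
Month 1: interest £194.63; balance after payment £10,959.63.
Month 2: interest £185.40; balance after payment £10,405.03.
Closed form: n = −ln(1 − rB₀/P)/ln(1+r) = −ln(0.73699)/ln(1.01692) ≈ 18.192, so the balance reaches zero during payment 19.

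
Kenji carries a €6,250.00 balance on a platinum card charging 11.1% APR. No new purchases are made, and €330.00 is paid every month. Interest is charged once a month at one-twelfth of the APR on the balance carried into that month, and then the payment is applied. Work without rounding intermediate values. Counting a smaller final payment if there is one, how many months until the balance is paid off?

Monthly rate r = 11.1%/12 = 0.925% = 0.00925.
Recurrence: B ← B·(1+r) − €330.00.
Month 1: interest €57.81; balance after payment €5,977.81.
Month 2: interest €55.29; balance after payment €5,703.11.
Closed form: n = −ln(1 − rB₀/P)/ln(1+r) = −ln(0.82481)/ln(1.00925) ≈ 20.918, so the balance reaches zero during payment 21.

21 payments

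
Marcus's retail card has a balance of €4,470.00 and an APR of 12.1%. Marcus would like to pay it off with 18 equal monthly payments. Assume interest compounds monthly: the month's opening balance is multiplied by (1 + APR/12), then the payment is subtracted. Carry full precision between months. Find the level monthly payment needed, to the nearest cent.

€272.80

Monthly rate r = 12.1%/12 = 1.00833% = 0.0100833.
Level-payment amortization: P = B₀·r / (1 − (1+r)^(−n)) = 4470.00·0.0100833 / (1 − 1.01008^(−18)).
Denominator 1 − (1+r)^(−18) = 0.165223323.
P = 45.0725 / 0.165223323 ≈ 272.80.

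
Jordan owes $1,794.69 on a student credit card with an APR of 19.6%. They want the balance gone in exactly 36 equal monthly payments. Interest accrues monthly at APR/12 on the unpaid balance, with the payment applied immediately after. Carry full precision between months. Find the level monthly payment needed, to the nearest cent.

$66.33

Monthly rate r = 19.6%/12 = 1.63333% = 0.0163333.
Level-payment amortization: P = B₀·r / (1 − (1+r)^(−n)) = 1794.69·0.0163333 / (1 − 1.01633^(−36)).
Denominator 1 − (1+r)^(−36) = 0.441918157.
P = 29.3133 / 0.441918157 ≈ 66.33.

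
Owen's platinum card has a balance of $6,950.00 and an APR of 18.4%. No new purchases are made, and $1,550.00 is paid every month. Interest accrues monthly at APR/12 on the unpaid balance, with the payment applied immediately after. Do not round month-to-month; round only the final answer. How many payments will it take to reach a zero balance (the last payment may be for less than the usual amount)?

Monthly rate r = 18.4%/12 = 1.53333% = 0.0153333.
Recurrence: B ← B·(1+r) − $1,550.00.
Month 1: interest $106.57; balance after payment $5,506.57.
Month 2: interest $84.43; balance after payment $4,041.00.
Month 3: interest $61.96; balance after payment $2,552.96.
Month 4: interest $39.15; balance after payment $1,042.11.
Month 5: interest $15.98; balance after payment $0.00.

5 months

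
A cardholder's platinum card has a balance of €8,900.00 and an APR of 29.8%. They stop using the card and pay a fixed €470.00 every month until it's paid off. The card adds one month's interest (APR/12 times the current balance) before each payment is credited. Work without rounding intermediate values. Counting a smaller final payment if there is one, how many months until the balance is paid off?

26 payments

Monthly rate r = 29.8%/12 = 2.48333% = 0.0248333.
Recurrence: B ← B·(1+r) − €470.00.
Month 1: interest €221.02; balance after payment €8,651.02.
Month 2: interest €214.83; balance after payment €8,395.85.
Closed form: n = −ln(1 − rB₀/P)/ln(1+r) = −ln(0.52975)/ln(1.02483) ≈ 25.901, so the balance reaches zero during payment 26.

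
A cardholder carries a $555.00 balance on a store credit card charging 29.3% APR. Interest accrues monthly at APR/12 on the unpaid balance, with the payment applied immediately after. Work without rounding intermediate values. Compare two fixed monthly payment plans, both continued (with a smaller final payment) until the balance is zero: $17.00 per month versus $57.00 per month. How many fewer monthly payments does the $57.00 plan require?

Monthly rate r = 29.3%/12 = 2.44167% = 0.0244167.
At $17.00/mo: n = ⌈−ln(1 − rB₀/P)/ln(1+r)⌉ = 67 payments (last $2.18); total interest = total paid − $555.00 = $569.18.
At $57.00/mo: 12 payments (last $14.57); total interest $86.57.
Payments saved = 67 − 12 = 55.

55 fewer payments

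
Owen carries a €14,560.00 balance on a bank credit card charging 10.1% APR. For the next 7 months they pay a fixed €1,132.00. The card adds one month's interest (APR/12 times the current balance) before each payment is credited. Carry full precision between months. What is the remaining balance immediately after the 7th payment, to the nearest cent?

Monthly rate r = 10.1%/12 = 0.841667% = 0.00841667.
Each month: B ← B·(1+r) − €1,132.00.
Month 1: interest €122.55; balance after payment €13,550.55.
Month 2: interest €114.05; balance after payment €12,532.60.
Month 3: interest €105.48; balance after payment €11,506.08.
Month 4: interest €96.84; balance after payment €10,470.92.
Month 5: interest €88.13; balance after payment €9,427.05.
Month 6: interest €79.34; balance after payment €8,374.40.
Month 7: interest €70.48; balance after payment €7,312.88.

€7,312.88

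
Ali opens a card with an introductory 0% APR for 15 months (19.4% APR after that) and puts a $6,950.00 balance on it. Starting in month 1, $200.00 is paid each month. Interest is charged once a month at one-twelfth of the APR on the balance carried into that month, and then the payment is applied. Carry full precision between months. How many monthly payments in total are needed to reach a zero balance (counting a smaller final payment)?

39 months

Promo months 1–15 at r₀ = 0%/12 = 0; months 16+ at r₁ = 19.4%/12 = 0.0161667.
After month 15 (no interest yet): B = $6,950.00 − 15·$200.00 = $3,950.00.
Then at r₁ with $200.00/mo: n₂ = −ln(1 − r₁·B/P)/ln(1+r₁) ≈ 23.98 → 24 more payments.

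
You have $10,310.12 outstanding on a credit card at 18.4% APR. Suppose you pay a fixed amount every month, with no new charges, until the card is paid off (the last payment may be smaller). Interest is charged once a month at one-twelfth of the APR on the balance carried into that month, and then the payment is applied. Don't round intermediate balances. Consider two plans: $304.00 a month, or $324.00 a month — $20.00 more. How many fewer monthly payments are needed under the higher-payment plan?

5 fewer payments

Monthly rate r = 18.4%/12 = 1.53333% = 0.0153333.
At $304.00/mo: n = ⌈−ln(1 − rB₀/P)/ln(1+r)⌉ = 49 payments (last $72.60); total interest = total paid − $10,310.12 = $4,354.48.
At $324.00/mo: 44 payments (last $318.56); total interest $3,940.44.
Payments saved = 49 − 44 = 5.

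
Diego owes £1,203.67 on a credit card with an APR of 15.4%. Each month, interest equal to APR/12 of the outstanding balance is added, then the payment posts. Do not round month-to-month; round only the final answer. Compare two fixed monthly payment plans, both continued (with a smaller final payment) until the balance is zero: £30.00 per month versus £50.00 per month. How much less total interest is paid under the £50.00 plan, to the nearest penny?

Monthly rate r = 15.4%/12 = 1.28333% = 0.0128333.
At £30.00/mo: n = ⌈−ln(1 − rB₀/P)/ln(1+r)⌉ = 57 payments (last £21.95); total interest = total paid − £1,203.67 = £498.28.
At £50.00/mo: 29 payments (last £48.96); total interest £245.29.
Interest saved = £498.28 − £245.29 = £252.99.

£252.99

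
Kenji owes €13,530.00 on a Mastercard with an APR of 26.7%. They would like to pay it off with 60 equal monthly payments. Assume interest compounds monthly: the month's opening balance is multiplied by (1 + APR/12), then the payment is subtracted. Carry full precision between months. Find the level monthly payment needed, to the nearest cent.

Monthly rate r = 26.7%/12 = 2.225% = 0.02225.
Level-payment amortization: P = B₀·r / (1 − (1+r)^(−n)) = 13530.00·0.02225 / (1 − 1.02225^(−60)).
Denominator 1 − (1+r)^(−60) = 0.732962135.
P = 301.042 / 0.732962135 ≈ 410.72.

€410.72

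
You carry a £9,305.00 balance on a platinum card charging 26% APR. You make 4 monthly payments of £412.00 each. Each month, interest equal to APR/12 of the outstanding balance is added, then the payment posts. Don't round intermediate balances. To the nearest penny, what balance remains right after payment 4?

Monthly rate r = 26%/12 = 2.16667% = 0.0216667.
Each month: B ← B·(1+r) − £412.00.
Month 1: interest £201.61; balance after payment £9,094.61.
Month 2: interest £197.05; balance after payment £8,879.66.
Month 3: interest £192.39; balance after payment £8,660.05.
Month 4: interest £187.63; balance after payment £8,435.69.

£8,435.69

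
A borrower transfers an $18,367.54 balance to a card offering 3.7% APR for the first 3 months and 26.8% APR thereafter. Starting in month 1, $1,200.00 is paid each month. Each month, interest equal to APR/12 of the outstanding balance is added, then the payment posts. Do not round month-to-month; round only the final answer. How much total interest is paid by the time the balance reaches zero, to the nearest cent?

Promo months 1–3 at r₀ = 3.7%/12 = 0.00308333; months 4+ at r₁ = 26.8%/12 = 0.0223333.
After month 3: iterate B ← B·(1+r₀) − $1,200.00 for 3 months → $14,926.85.
Then at r₁ with $1,200.00/mo: n₂ = −ln(1 − r₁·B/P)/ln(1+r₁) ≈ 14.73 → 15 more payments.
Total paid = 17·$1,200.00 + $884.57 = $21,284.57; interest = $21,284.57 − $18,367.54 = $2,917.03.

$2,917.03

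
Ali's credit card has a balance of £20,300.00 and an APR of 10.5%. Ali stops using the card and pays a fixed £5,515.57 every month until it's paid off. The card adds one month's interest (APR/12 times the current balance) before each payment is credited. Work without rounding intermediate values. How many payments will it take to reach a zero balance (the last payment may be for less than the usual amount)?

4 payments

Monthly rate r = 10.5%/12 = 0.875% = 0.00875.
Recurrence: B ← B·(1+r) − £5,515.57.
Month 1: interest £177.63; balance after payment £14,962.06.
Month 2: interest £130.92; balance after payment £9,577.40.
Month 3: interest £83.80; balance after payment £4,145.64.
Month 4: interest £36.27; balance after payment £0.00.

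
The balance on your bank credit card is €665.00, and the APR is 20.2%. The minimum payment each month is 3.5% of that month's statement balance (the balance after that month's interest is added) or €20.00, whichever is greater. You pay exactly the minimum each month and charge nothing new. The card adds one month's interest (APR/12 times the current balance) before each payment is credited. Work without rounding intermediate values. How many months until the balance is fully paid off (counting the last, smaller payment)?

Monthly rate r = 20.2%/12 = 1.68333% = 0.0168333.
While 3.5% of the post-interest balance exceeds €20.00, each month B ← (B·(1+r))·(1 − 0.035), i.e. B shrinks by the factor (1+r)·0.965 = 0.98124.
This holds for months 1–9. Entering month 10 the balance is €560.81; 3.5% of the post-interest balance is now below €20.00, so the flat €20.00 minimum applies from here.
From month 10 a fixed €20.00 at rate r clears €560.81 in 39 more payments. Total: 9 + 39 = 48 months.

48 months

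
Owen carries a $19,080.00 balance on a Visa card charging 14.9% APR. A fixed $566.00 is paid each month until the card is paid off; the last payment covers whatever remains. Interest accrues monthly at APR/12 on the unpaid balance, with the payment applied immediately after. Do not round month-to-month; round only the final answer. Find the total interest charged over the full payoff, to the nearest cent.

$5,791.78

Monthly rate r = 14.9%/12 = 1.24167% = 0.0124167.
Payoff takes n = ⌈−ln(1 − rB₀/P)/ln(1+r)⌉ = ⌈43.943⌉ = 44 payments; the last is $533.78.
Total paid = 43·$566.00 + $533.78 = $24,871.78.
Total interest = total paid − principal = $24,871.78 − $19,080.00 = $5,791.78.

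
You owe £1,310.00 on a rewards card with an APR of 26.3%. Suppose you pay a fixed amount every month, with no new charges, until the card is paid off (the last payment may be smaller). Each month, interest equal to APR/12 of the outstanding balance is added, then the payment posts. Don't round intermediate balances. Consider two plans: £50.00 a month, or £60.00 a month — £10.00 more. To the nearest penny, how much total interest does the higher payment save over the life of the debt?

£167.40

Monthly rate r = 26.3%/12 = 2.19167% = 0.0219167.
At £50.00/mo: n = ⌈−ln(1 − rB₀/P)/ln(1+r)⌉ = 40 payments (last £19.29); total interest = total paid − £1,310.00 = £659.29.
At £60.00/mo: 31 payments (last £1.89); total interest £491.89.
Interest saved = £659.29 − £491.89 = £167.40.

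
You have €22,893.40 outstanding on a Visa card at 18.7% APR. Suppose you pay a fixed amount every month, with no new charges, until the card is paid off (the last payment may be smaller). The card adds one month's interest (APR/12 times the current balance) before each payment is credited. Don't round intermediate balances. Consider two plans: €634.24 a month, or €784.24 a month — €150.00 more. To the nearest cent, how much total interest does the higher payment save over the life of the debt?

€3,131.92

Monthly rate r = 18.7%/12 = 1.55833% = 0.0155833.
At €634.24/mo: n = ⌈−ln(1 − rB₀/P)/ln(1+r)⌉ = 54 payments (last €293.04); total interest = total paid − €22,893.40 = €11,014.36.
At €784.24/mo: 40 payments (last €190.48); total interest €7,882.44.
Interest saved = €11,014.36 − €7,882.44 = €3,131.92.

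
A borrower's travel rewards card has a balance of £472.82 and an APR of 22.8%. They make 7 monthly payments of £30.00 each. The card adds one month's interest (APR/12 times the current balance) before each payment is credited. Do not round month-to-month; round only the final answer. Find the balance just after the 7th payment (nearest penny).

£317.05

Monthly rate r = 22.8%/12 = 1.9% = 0.019.
Each month: B ← B·(1+r) − £30.00.
Month 1: interest £8.98; balance after payment £451.80.
Month 2: interest £8.58; balance after payment £430.39.
Month 3: interest £8.18; balance after payment £408.57.
Month 4: interest £7.76; balance after payment £386.33.
Month 5: interest £7.34; balance after payment £363.67.
Month 6: interest £6.91; balance after payment £340.58.
Month 7: interest £6.47; balance after payment £317.05.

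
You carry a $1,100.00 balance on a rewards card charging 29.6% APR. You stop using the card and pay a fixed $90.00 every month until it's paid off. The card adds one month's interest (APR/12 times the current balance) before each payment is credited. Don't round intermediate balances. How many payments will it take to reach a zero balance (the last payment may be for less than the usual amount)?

15 months

Monthly rate r = 29.6%/12 = 2.46667% = 0.0246667.
Recurrence: B ← B·(1+r) − $90.00.
Month 1: interest $27.13; balance after payment $1,037.13.
Month 2: interest $25.58; balance after payment $972.72.
Closed form: n = −ln(1 − rB₀/P)/ln(1+r) = −ln(0.69852)/ln(1.02467) ≈ 14.724, so the balance reaches zero during payment 15.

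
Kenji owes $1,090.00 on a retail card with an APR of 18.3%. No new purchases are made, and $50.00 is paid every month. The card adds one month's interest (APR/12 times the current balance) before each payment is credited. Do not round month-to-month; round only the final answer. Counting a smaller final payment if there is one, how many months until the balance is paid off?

Monthly rate r = 18.3%/12 = 1.525% = 0.01525.
Recurrence: B ← B·(1+r) − $50.00.
Month 1: interest $16.62; balance after payment $1,056.62.
Month 2: interest $16.11; balance after payment $1,022.74.
Closed form: n = −ln(1 − rB₀/P)/ln(1+r) = −ln(0.66755)/ln(1.01525) ≈ 26.703, so the balance reaches zero during payment 27.

27 months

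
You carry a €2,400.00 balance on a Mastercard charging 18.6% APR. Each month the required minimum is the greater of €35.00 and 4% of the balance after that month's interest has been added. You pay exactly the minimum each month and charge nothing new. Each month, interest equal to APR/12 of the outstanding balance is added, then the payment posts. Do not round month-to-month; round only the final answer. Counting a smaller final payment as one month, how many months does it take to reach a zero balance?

Monthly rate r = 18.6%/12 = 1.55% = 0.0155.
While 4% of the post-interest balance exceeds €35.00, each month B ← (B·(1+r))·(1 − 0.04), i.e. B shrinks by the factor (1+r)·0.96 = 0.97488.
This holds for months 1–41. Entering month 42 the balance is €845.69; 4% of the post-interest balance is now below €35.00, so the flat €35.00 minimum applies from here.
From month 42 a fixed €35.00 at rate r clears €845.69 in 31 more payments. Total: 41 + 31 = 72 months.

72 months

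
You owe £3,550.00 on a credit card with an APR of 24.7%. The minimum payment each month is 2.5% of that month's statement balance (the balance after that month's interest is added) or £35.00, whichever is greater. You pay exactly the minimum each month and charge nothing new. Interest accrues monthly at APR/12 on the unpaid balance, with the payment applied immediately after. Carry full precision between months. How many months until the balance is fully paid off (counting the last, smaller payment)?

Monthly rate r = 24.7%/12 = 2.05833% = 0.0205833.
While 2.5% of the post-interest balance exceeds £35.00, each month B ← (B·(1+r))·(1 − 0.025), i.e. B shrinks by the factor (1+r)·0.975 = 0.99507.
This holds for months 1–193. Entering month 194 the balance is £1,367.33; 2.5% of the post-interest balance is now below £35.00, so the flat £35.00 minimum applies from here.
From month 194 a fixed £35.00 at rate r clears £1,367.33 in 81 more payments. Total: 193 + 81 = 274 months.

274 months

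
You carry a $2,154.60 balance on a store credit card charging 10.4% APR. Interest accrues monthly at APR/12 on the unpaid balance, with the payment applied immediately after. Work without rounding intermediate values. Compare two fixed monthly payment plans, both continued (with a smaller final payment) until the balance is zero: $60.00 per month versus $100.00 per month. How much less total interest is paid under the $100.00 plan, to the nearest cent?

Monthly rate r = 10.4%/12 = 0.866667% = 0.00866667.
At $60.00/mo: n = ⌈−ln(1 − rB₀/P)/ln(1+r)⌉ = 44 payments (last $12.37); total interest = total paid − $2,154.60 = $437.77.
At $100.00/mo: 24 payments (last $95.28); total interest $240.68.
Interest saved = $437.77 − $240.68 = $197.09.

$197.09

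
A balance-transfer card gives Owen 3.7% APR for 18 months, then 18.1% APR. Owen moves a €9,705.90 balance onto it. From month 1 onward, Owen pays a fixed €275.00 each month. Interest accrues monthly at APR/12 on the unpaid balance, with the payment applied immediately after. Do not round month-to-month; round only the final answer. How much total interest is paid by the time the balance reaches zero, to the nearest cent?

Promo months 1–18 at r₀ = 3.7%/12 = 0.00308333; months 19+ at r₁ = 18.1%/12 = 0.0150833.
After month 18: iterate B ← B·(1+r₀) − €275.00 for 18 months → €5,177.04.
Then at r₁ with €275.00/mo: n₂ = −ln(1 − r₁·B/P)/ln(1+r₁) ≈ 22.31 → 23 more payments.
Total paid = 40·€275.00 + €85.92 = €11,085.92; interest = €11,085.92 − €9,705.90 = €1,380.02.

€1,380.02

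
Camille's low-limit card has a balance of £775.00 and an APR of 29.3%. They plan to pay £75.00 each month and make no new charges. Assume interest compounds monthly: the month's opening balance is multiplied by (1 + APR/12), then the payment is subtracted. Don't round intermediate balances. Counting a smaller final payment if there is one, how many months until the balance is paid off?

13 months

Monthly rate r = 29.3%/12 = 2.44167% = 0.0244167.
Recurrence: B ← B·(1+r) − £75.00.
Month 1: interest £18.92; balance after payment £718.92.
Month 2: interest £17.55; balance after payment £661.48.
Closed form: n = −ln(1 − rB₀/P)/ln(1+r) = −ln(0.74769)/ln(1.02442) ≈ 12.053, so the balance reaches zero during payment 13.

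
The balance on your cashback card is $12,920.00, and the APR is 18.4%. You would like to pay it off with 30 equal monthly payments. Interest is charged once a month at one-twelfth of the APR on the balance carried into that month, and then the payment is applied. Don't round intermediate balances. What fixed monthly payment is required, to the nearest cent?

Monthly rate r = 18.4%/12 = 1.53333% = 0.0153333.
Level-payment amortization: P = B₀·r / (1 − (1+r)^(−n)) = 12920.00·0.0153333 / (1 − 1.01533^(−30)).
Denominator 1 − (1+r)^(−30) = 0.366508676.
P = 198.107 / 0.366508676 ≈ 540.52.

$540.52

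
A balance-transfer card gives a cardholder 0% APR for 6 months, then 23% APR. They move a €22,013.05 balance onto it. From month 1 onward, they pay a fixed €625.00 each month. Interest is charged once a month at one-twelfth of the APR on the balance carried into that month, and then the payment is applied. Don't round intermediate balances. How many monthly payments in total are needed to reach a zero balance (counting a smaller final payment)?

50 months

Promo months 1–6 at r₀ = 0%/12 = 0; months 7+ at r₁ = 23%/12 = 0.0191667.
After month 6 (no interest yet): B = €22,013.05 − 6·€625.00 = €18,263.05.
Then at r₁ with €625.00/mo: n₂ = −ln(1 − r₁·B/P)/ln(1+r₁) ≈ 43.25 → 44 more payments.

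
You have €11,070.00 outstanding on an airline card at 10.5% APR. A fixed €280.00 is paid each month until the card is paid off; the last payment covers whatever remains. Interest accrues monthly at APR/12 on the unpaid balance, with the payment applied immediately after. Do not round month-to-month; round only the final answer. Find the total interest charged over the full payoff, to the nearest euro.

Monthly rate r = 10.5%/12 = 0.875% = 0.00875.
Payoff takes n = ⌈−ln(1 − rB₀/P)/ln(1+r)⌉ = ⌈48.732⌉ = 49 payments; the last is €205.27.
Total paid = 48·€280.00 + €205.27 = €13,645.27.
Total interest = total paid − principal = €13,645.27 − €11,070.00 = €2,575.27.

€2,575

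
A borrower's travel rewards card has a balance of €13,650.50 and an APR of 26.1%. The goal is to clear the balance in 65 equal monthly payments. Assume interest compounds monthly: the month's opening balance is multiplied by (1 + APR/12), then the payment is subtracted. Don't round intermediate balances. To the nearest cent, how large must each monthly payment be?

Monthly rate r = 26.1%/12 = 2.175% = 0.02175.
Level-payment amortization: P = B₀·r / (1 − (1+r)^(−n)) = 13650.50·0.02175 / (1 − 1.02175^(−65)).
Denominator 1 − (1+r)^(−65) = 0.753056281.
P = 296.898 / 0.753056281 ≈ 394.26.

€394.26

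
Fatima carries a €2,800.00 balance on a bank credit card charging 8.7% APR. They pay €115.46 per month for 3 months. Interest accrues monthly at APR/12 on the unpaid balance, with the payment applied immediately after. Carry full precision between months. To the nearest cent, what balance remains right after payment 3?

Monthly rate r = 8.7%/12 = 0.725% = 0.00725.
Each month: B ← B·(1+r) − €115.46.
Month 1: interest €20.30; balance after payment €2,704.84.
Month 2: interest €19.61; balance after payment €2,608.99.
Month 3: interest €18.92; balance after payment €2,512.45.

€2,512.45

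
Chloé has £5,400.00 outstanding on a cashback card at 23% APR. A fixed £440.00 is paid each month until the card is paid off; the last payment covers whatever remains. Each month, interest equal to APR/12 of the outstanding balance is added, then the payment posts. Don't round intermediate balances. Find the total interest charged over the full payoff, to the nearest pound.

Monthly rate r = 23%/12 = 1.91667% = 0.0191667.
Payoff takes n = ⌈−ln(1 − rB₀/P)/ln(1+r)⌉ = ⌈14.125⌉ = 15 payments; the last is £55.67.
Total paid = 14·£440.00 + £55.67 = £6,215.67.
Total interest = total paid − principal = £6,215.67 − £5,400.00 = £815.67.

£816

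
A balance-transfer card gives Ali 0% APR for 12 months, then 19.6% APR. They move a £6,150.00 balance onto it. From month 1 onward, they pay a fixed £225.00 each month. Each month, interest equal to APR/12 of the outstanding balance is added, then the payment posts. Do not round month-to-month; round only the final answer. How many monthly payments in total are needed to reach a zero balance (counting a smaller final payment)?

Promo months 1–12 at r₀ = 0%/12 = 0; months 13+ at r₁ = 19.6%/12 = 0.0163333.
After month 12 (no interest yet): B = £6,150.00 − 12·£225.00 = £3,450.00.
Then at r₁ with £225.00/mo: n₂ = −ln(1 − r₁·B/P)/ln(1+r₁) ≈ 17.79 → 18 more payments.

30 months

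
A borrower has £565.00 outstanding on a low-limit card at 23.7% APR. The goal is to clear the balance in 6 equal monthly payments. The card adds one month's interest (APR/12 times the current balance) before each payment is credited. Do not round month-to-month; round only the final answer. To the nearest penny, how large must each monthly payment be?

£100.78

Monthly rate r = 23.7%/12 = 1.975% = 0.01975.
Level-payment amortization: P = B₀·r / (1 − (1+r)^(−n)) = 565.00·0.01975 / (1 − 1.01975^(−6)).
Denominator 1 − (1+r)^(−6) = 0.110721657.
P = 11.1587 / 0.110721657 ≈ 100.78.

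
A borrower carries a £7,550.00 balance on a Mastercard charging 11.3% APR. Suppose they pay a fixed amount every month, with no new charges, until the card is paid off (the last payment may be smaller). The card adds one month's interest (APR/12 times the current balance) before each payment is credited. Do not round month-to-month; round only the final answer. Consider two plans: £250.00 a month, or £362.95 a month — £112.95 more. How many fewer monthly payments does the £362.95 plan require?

Monthly rate r = 11.3%/12 = 0.941667% = 0.00941667.
At £250.00/mo: n = ⌈−ln(1 − rB₀/P)/ln(1+r)⌉ = 36 payments (last £175.47); total interest = total paid − £7,550.00 = £1,375.47.
At £362.95/mo: 24 payments (last £94.85); total interest £892.70.
Payments saved = 36 − 24 = 12.

12 fewer payments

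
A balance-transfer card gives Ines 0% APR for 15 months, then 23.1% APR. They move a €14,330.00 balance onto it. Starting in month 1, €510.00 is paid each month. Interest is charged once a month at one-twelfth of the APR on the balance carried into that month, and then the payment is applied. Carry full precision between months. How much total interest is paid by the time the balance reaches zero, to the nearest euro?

Promo months 1–15 at r₀ = 0%/12 = 0; months 16+ at r₁ = 23.1%/12 = 0.01925.
After month 15 (no interest yet): B = €14,330.00 − 15·€510.00 = €6,680.00.
Then at r₁ with €510.00/mo: n₂ = −ln(1 − r₁·B/P)/ln(1+r₁) ≈ 15.24 → 16 more payments.
Total paid = 30·€510.00 + €122.05 = €15,422.05; interest = €15,422.05 − €14,330.00 = €1,092.05.

€1,092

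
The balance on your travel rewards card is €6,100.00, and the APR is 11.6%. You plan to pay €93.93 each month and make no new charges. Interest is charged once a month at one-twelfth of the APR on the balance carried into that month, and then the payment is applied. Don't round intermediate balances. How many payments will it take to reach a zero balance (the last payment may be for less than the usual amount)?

Monthly rate r = 11.6%/12 = 0.966667% = 0.00966667.
Recurrence: B ← B·(1+r) − €93.93.
Month 1: interest €58.97; balance after payment €6,065.04.
Month 2: interest €58.63; balance after payment €6,029.74.
Closed form: n = −ln(1 − rB₀/P)/ln(1+r) = −ln(0.37223)/ln(1.00967) ≈ 102.726, so the balance reaches zero during payment 103.

103 months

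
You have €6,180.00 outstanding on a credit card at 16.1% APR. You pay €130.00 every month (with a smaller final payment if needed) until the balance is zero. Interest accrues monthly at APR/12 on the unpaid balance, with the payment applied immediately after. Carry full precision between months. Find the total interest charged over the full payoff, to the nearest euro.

€3,726

Monthly rate r = 16.1%/12 = 1.34167% = 0.0134167.
Payoff takes n = ⌈−ln(1 − rB₀/P)/ln(1+r)⌉ = ⌈76.202⌉ = 77 payments; the last is €26.41.
Total paid = 76·€130.00 + €26.41 = €9,906.41.
Total interest = total paid − principal = €9,906.41 − €6,180.00 = €3,726.41.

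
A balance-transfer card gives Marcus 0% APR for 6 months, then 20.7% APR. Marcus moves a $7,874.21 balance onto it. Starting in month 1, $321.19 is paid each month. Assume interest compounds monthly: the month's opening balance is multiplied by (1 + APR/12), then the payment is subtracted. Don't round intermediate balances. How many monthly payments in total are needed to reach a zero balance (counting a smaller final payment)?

29 payments

Promo months 1–6 at r₀ = 0%/12 = 0; months 7+ at r₁ = 20.7%/12 = 0.01725.
After month 6 (no interest yet): B = $7,874.21 − 6·$321.19 = $5,947.07.
Then at r₁ with $321.19/mo: n₂ = −ln(1 − r₁·B/P)/ln(1+r₁) ≈ 22.50 → 23 more payments.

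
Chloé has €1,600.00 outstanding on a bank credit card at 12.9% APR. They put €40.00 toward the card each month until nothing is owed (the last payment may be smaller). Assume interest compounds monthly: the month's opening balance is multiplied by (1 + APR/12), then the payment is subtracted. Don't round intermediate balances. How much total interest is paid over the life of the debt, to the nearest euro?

Monthly rate r = 12.9%/12 = 1.075% = 0.01075.
Payoff takes n = ⌈−ln(1 − rB₀/P)/ln(1+r)⌉ = ⌈52.571⌉ = 53 payments; the last is €22.88.
Total paid = 52·€40.00 + €22.88 = €2,102.88.
Total interest = total paid − principal = €2,102.88 − €1,600.00 = €502.88.

€503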